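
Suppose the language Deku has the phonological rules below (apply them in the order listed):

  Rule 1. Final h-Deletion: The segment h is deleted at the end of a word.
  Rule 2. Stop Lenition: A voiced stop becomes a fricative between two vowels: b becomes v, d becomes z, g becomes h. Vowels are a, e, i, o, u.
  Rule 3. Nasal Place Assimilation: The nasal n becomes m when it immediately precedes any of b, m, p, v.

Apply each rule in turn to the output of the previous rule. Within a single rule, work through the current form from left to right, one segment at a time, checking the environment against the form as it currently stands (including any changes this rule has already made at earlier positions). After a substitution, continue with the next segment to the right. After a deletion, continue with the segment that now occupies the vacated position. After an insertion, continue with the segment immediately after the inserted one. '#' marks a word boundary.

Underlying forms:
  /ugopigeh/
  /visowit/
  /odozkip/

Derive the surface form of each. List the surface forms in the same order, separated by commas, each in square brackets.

/ugopigeh/:
  Rule 1 Final h-Deletion: [ugopigeh] → [ugopige]
  Rule 2 Stop Lenition: [ugopige] → [uhopihe]
  Rule 3 Nasal Place Assimilation: no change — [uhopihe]
/visowit/:
  Rule 1 Final h-Deletion: no change — [visowit]
  Rule 2 Stop Lenition: no change — [visowit]
  Rule 3 Nasal Place Assimilation: no change — [visowit]
/odozkip/:
  Rule 1 Final h-Deletion: no change — [odozkip]
  Rule 2 Stop Lenition: [odozkip] → [ozozkip]
  Rule 3 Nasal Place Assimilation: no change — [ozozkip]

[uhopihe], [visowit], [ozozkip]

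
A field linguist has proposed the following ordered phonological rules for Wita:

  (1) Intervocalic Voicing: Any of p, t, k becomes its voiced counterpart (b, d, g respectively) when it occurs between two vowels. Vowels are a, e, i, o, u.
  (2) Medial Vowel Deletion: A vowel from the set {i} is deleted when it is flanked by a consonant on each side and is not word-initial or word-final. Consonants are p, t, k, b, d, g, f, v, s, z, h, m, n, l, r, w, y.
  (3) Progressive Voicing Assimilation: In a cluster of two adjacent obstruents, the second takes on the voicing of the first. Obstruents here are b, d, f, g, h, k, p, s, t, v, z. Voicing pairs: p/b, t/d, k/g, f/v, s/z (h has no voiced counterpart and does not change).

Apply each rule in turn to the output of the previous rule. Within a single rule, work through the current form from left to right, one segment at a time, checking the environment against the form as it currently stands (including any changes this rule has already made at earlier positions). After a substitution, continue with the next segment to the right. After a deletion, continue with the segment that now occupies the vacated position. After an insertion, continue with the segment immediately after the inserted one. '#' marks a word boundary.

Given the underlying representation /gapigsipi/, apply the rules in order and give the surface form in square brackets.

[gabgzbi]

(1) Intervocalic Voicing: [gapigsipi] → [gabigsibi]
(2) Medial Vowel Deletion: [gabigsibi] → [gabgsbi]
(3) Progressive Voicing Assimilation: [gabgsbi] → [gabgzbi]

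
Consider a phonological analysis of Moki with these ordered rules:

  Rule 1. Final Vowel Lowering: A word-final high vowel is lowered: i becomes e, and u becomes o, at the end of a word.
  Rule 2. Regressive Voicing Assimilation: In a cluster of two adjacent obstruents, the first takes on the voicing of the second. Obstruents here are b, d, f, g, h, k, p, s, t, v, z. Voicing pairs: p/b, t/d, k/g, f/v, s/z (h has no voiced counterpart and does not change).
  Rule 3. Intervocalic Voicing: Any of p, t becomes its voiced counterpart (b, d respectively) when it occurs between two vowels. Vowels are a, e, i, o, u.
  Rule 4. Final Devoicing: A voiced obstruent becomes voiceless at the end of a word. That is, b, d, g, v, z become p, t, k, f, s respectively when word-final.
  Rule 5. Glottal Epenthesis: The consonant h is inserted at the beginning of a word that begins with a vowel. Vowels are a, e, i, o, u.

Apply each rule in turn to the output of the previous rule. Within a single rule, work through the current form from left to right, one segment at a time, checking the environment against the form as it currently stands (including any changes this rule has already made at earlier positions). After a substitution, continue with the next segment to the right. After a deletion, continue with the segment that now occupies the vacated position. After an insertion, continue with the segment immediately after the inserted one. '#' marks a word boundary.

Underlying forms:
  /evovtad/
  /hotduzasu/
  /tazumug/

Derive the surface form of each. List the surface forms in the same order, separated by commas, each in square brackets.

[hevoftat], [hodduzaso], [tazumuk]

/evovtad/:
  Rule 1 Final Vowel Lowering: no change — [evovtad]
  Rule 2 Regressive Voicing Assimilation: [evovtad] → [evoftad]
  Rule 3 Intervocalic Voicing: no change — [evoftad]
  Rule 4 Final Devoicing: [evoftad] → [evoftat]
  Rule 5 Glottal Epenthesis: [evoftat] → [hevoftat]
/hotduzasu/:
  Rule 1 Final Vowel Lowering: [hotduzasu] → [hotduzaso]
  Rule 2 Regressive Voicing Assimilation: [hotduzaso] → [hodduzaso]
  Rule 3 Intervocalic Voicing: no change — [hodduzaso]
  Rule 4 Final Devoicing: no change — [hodduzaso]
  Rule 5 Glottal Epenthesis: no change — [hodduzaso]
/tazumug/:
  Rule 1 Final Vowel Lowering: no change — [tazumug]
  Rule 2 Regressive Voicing Assimilation: no change — [tazumug]
  Rule 3 Intervocalic Voicing: no change — [tazumug]
  Rule 4 Final Devoicing: [tazumug] → [tazumuk]
  Rule 5 Glottal Epenthesis: no change — [tazumuk]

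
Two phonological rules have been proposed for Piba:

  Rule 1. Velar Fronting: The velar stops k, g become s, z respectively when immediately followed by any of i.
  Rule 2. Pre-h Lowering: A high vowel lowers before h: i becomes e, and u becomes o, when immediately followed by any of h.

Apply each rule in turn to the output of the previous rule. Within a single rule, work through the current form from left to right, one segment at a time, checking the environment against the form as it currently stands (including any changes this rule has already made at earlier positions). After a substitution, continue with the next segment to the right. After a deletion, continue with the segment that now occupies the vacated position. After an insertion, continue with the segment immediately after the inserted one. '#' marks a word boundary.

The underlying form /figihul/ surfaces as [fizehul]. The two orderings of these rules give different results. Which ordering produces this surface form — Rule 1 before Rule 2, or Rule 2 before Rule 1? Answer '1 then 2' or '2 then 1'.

Order 1 then 2:
  1 Velar Fronting: [figihul] → [fizihul]
  2 Pre-h Lowering: [fizihul] → [fizehul]
  result: [fizehul]
Order 2 then 1:
  2 Pre-h Lowering: [figihul] → [figehul]
  1 Velar Fronting: no change — [figehul]
  result: [figehul]

1 then 2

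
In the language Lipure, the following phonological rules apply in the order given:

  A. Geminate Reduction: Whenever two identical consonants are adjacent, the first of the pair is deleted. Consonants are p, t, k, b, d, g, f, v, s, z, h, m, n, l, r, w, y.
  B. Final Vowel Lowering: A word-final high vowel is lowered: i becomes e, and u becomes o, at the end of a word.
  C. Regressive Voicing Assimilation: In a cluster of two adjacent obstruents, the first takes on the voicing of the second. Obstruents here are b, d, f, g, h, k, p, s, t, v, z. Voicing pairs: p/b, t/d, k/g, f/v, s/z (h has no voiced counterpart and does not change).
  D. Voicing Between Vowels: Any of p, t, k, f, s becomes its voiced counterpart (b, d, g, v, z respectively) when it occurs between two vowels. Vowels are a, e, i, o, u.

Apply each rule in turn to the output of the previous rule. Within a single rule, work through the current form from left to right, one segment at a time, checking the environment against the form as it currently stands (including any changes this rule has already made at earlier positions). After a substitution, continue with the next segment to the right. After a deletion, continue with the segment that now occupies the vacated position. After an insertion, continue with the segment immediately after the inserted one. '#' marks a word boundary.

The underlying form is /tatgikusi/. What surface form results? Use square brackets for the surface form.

A Geminate Reduction: no change — [tatgikusi]
B Final Vowel Lowering: [tatgikusi] → [tatgikuse]
C Regressive Voicing Assimilation: [tatgikuse] → [tadgikuse]
D Voicing Between Vowels: [tadgikuse] → [tadgiguze]

[tadgiguze]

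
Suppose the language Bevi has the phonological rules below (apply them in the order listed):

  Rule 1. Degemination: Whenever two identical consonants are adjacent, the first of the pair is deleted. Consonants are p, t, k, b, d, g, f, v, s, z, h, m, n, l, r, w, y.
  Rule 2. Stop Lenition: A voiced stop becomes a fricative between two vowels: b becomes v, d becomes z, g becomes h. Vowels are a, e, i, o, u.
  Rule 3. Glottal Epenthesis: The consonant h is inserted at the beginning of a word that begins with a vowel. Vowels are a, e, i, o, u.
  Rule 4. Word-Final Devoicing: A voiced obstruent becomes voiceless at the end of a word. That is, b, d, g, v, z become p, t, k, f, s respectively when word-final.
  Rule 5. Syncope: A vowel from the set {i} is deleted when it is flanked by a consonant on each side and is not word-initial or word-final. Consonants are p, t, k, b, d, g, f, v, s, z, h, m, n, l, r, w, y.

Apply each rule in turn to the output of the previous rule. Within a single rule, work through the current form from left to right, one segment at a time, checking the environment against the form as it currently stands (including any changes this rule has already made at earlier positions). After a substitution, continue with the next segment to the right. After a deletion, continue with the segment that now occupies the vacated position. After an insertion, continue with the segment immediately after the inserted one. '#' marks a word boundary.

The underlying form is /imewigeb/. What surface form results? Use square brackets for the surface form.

[hmewhep]

Rule 1 Degemination: no change — [imewigeb]
Rule 2 Stop Lenition: [imewigeb] → [imewiheb]
Rule 3 Glottal Epenthesis: [imewiheb] → [himewiheb]
Rule 4 Word-Final Devoicing: [himewiheb] → [himewihep]
Rule 5 Syncope: [himewihep] → [hmewhep]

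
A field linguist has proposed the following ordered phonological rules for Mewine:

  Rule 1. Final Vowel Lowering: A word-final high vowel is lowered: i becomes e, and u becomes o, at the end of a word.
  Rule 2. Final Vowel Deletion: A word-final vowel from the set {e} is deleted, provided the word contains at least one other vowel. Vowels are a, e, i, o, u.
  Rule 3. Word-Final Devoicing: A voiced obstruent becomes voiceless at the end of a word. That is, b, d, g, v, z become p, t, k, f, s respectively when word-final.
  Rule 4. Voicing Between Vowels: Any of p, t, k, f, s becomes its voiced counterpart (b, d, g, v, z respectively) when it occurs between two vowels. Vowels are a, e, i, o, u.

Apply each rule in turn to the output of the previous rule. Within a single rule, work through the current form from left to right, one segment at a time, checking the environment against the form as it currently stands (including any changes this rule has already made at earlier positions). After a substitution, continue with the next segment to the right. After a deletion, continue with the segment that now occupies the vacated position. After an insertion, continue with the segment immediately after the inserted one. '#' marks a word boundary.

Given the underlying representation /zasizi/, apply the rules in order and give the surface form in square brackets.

Rule 1 Final Vowel Lowering: [zasizi] → [zasize]
Rule 2 Final Vowel Deletion: [zasize] → [zasiz]
Rule 3 Word-Final Devoicing: [zasiz] → [zasis]
Rule 4 Voicing Between Vowels: [zasis] → [zazis]

[zazis]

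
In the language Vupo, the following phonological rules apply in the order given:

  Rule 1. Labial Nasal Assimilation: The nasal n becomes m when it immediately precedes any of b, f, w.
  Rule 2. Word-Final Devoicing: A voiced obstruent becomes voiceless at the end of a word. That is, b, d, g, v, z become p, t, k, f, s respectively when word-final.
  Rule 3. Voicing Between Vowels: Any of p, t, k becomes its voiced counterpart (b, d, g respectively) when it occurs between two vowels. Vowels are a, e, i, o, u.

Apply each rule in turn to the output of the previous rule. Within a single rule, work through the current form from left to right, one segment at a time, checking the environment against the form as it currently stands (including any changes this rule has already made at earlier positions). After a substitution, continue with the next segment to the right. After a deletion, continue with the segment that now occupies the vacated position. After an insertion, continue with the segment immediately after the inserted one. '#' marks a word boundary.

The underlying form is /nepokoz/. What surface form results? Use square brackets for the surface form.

Rule 1 Labial Nasal Assimilation: no change — [nepokoz]
Rule 2 Word-Final Devoicing: [nepokoz] → [nepokos]
Rule 3 Voicing Between Vowels: [nepokos] → [nebogos]

[nebogos]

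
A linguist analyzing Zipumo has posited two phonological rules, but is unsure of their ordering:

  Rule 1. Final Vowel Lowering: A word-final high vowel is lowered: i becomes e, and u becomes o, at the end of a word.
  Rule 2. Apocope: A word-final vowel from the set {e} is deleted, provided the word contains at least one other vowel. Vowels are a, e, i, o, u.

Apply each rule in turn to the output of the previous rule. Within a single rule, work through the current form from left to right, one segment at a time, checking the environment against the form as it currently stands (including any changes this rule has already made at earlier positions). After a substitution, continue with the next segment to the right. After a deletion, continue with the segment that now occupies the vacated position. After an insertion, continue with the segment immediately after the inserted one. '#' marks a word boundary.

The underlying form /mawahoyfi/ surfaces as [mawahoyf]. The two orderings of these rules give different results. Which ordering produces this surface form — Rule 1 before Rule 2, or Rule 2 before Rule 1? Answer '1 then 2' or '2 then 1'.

Order 1 then 2:
  1 Final Vowel Lowering: [mawahoyfi] → [mawahoyfe]
  2 Apocope: [mawahoyfe] → [mawahoyf]
  result: [mawahoyf]
Order 2 then 1:
  2 Apocope: no change — [mawahoyfi]
  1 Final Vowel Lowering: [mawahoyfi] → [mawahoyfe]
  result: [mawahoyfe]

1 then 2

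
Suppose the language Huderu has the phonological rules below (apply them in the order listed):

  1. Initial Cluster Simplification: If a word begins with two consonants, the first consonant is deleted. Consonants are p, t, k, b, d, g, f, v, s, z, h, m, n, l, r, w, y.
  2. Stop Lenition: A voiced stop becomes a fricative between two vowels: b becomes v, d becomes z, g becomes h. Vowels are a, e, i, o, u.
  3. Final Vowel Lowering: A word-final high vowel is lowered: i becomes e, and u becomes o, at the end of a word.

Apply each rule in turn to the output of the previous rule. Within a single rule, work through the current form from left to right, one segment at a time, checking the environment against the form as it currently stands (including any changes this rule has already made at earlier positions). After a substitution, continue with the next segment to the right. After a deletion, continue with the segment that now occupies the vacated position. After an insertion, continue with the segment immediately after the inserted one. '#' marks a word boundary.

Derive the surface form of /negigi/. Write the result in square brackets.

1 Initial Cluster Simplification: no change — [negigi]
2 Stop Lenition: [negigi] → [nehihi]
3 Final Vowel Lowering: [nehihi] → [nehihe]

[nehihe]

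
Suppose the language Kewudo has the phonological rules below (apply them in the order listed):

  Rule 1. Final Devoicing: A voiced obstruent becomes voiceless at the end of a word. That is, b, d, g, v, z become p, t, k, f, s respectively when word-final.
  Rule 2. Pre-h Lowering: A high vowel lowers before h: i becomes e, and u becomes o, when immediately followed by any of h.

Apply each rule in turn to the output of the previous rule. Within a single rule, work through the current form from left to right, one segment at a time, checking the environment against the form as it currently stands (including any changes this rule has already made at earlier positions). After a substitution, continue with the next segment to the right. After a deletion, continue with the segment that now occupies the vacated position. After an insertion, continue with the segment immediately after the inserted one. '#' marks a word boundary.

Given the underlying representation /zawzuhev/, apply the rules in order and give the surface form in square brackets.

Rule 1 Final Devoicing: [zawzuhev] → [zawzuhef]
Rule 2 Pre-h Lowering: [zawzuhef] → [zawzohef]

[zawzohef]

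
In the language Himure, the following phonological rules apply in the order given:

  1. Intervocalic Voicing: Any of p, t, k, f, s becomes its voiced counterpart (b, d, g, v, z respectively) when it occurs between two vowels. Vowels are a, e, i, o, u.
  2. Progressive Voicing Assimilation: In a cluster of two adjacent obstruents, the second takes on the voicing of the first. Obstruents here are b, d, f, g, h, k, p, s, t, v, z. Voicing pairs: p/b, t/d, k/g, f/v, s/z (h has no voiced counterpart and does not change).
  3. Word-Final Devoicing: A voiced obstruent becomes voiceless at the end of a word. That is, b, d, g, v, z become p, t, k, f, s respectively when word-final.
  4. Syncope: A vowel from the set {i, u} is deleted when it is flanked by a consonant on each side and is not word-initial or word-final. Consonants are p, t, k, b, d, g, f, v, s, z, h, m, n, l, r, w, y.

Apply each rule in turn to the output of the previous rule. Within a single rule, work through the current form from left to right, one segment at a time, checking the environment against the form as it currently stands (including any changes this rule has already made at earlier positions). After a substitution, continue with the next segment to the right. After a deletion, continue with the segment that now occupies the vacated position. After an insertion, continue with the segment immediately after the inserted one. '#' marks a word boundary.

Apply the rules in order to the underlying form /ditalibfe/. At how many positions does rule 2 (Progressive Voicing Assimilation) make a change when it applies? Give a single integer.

1

1 Intervocalic Voicing: [ditalibfe] → [didalibfe]
2 Progressive Voicing Assimilation: [didalibfe] → [didalibve]
3 Word-Final Devoicing: no change — [didalibve]
4 Syncope: [didalibve] → [ddalbve]
Rule 2 changed 1 position(s).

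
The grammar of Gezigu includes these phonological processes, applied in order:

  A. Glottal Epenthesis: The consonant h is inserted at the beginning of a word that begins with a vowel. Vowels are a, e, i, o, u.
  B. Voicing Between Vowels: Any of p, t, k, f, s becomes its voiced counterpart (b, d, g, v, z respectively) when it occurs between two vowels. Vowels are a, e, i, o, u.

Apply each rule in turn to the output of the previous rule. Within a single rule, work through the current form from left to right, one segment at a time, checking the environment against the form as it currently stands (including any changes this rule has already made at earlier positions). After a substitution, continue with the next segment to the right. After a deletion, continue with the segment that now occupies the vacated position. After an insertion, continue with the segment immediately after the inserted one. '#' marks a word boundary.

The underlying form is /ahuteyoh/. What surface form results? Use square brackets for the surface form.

[hahudeyoh]

A Glottal Epenthesis: [ahuteyoh] → [hahuteyoh]
B Voicing Between Vowels: [hahuteyoh] → [hahudeyoh]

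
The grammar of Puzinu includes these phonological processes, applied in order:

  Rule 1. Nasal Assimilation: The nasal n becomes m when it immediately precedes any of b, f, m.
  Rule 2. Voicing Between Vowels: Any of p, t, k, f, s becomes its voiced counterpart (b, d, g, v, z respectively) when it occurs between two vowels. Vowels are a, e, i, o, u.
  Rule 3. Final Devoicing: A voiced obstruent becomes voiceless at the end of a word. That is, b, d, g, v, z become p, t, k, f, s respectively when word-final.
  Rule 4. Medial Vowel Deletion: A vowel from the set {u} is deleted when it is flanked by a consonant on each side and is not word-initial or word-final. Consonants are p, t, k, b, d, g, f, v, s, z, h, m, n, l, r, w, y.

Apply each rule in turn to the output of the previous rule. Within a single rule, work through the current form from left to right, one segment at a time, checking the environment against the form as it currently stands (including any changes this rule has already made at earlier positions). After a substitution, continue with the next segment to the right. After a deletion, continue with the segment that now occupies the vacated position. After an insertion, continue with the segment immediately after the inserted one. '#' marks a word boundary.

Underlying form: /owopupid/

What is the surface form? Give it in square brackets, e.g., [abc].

[owobbit]

Rule 1 Nasal Assimilation: no change — [owopupid]
Rule 2 Voicing Between Vowels: [owopupid] → [owobubid]
Rule 3 Final Devoicing: [owobubid] → [owobubit]
Rule 4 Medial Vowel Deletion: [owobubit] → [owobbit]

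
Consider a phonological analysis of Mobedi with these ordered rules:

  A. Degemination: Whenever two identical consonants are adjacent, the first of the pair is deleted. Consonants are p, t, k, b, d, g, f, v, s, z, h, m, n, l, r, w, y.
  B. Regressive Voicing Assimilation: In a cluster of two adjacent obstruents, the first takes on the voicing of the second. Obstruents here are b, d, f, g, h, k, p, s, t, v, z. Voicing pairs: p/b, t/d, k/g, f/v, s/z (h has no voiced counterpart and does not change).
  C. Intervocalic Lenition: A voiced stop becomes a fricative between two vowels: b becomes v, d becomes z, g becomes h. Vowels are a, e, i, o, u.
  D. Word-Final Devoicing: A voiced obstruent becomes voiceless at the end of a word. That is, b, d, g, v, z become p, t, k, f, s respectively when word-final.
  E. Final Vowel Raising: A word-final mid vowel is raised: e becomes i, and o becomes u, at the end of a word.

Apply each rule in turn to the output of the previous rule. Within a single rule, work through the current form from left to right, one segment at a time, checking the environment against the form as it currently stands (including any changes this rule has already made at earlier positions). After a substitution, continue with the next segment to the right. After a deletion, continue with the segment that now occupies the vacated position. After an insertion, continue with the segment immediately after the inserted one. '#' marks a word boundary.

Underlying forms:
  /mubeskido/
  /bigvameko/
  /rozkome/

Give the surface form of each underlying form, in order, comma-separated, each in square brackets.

[muveskizu], [bigvameku], [roskomi]

/mubeskido/:
  A Degemination: no change — [mubeskido]
  B Regressive Voicing Assimilation: no change — [mubeskido]
  C Intervocalic Lenition: [mubeskido] → [muveskizo]
  D Word-Final Devoicing: no change — [muveskizo]
  E Final Vowel Raising: [muveskizo] → [muveskizu]
/bigvameko/:
  A Degemination: no change — [bigvameko]
  B Regressive Voicing Assimilation: no change — [bigvameko]
  C Intervocalic Lenition: no change — [bigvameko]
  D Word-Final Devoicing: no change — [bigvameko]
  E Final Vowel Raising: [bigvameko] → [bigvameku]
/rozkome/:
  A Degemination: no change — [rozkome]
  B Regressive Voicing Assimilation: [rozkome] → [roskome]
  C Intervocalic Lenition: no change — [roskome]
  D Word-Final Devoicing: no change — [roskome]
  E Final Vowel Raising: [roskome] → [roskomi]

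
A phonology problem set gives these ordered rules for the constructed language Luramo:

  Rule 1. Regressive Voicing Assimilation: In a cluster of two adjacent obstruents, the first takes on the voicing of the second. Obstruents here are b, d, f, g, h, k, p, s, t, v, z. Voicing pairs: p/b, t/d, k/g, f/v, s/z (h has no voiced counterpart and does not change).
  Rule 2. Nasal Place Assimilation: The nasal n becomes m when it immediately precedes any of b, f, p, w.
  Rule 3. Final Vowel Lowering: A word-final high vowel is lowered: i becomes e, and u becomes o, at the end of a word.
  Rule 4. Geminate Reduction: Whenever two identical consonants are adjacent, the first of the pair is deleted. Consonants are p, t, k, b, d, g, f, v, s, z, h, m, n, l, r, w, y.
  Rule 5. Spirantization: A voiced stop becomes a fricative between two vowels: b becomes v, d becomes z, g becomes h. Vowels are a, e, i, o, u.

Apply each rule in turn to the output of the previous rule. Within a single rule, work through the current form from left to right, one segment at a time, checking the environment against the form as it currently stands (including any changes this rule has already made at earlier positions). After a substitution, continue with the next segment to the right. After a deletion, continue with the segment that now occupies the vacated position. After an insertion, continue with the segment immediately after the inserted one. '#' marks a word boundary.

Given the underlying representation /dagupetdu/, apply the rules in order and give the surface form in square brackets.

Rule 1 Regressive Voicing Assimilation: [dagupetdu] → [dagupeddu]
Rule 2 Nasal Place Assimilation: no change — [dagupeddu]
Rule 3 Final Vowel Lowering: [dagupeddu] → [dagupeddo]
Rule 4 Geminate Reduction: [dagupeddo] → [dagupedo]
Rule 5 Spirantization: [dagupedo] → [dahupezo]

[dahupezo]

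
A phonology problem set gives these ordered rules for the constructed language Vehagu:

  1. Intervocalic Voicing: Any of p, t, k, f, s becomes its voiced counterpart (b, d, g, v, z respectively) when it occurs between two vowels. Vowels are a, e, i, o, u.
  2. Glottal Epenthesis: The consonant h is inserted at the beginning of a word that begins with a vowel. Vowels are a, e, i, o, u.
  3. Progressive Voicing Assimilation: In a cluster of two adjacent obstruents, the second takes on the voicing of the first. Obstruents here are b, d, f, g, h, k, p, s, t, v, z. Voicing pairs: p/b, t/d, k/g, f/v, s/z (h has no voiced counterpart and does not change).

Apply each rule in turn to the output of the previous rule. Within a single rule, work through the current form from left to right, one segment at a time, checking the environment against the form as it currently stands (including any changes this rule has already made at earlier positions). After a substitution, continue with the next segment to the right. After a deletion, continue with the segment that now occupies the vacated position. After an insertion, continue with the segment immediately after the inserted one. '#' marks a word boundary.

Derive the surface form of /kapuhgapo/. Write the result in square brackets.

[kabuhkabo]

1 Intervocalic Voicing: [kapuhgapo] → [kabuhgabo]
2 Glottal Epenthesis: no change — [kabuhgabo]
3 Progressive Voicing Assimilation: [kabuhgabo] → [kabuhkabo]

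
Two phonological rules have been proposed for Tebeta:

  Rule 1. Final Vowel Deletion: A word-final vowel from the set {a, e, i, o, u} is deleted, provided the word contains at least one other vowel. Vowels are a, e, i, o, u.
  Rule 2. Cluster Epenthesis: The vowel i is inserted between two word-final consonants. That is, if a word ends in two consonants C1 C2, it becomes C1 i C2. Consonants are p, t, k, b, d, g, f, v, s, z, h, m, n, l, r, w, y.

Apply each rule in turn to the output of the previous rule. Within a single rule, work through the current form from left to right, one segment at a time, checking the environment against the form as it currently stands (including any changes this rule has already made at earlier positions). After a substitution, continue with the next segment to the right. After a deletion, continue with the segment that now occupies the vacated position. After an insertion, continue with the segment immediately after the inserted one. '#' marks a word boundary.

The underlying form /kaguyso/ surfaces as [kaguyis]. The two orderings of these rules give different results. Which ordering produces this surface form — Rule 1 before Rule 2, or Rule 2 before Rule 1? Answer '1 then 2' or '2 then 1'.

1 then 2

Order 1 then 2:
  1 Final Vowel Deletion: [kaguyso] → [kaguys]
  2 Cluster Epenthesis: [kaguys] → [kaguyis]
  result: [kaguyis]
Order 2 then 1:
  2 Cluster Epenthesis: no change — [kaguyso]
  1 Final Vowel Deletion: [kaguyso] → [kaguys]
  result: [kaguys]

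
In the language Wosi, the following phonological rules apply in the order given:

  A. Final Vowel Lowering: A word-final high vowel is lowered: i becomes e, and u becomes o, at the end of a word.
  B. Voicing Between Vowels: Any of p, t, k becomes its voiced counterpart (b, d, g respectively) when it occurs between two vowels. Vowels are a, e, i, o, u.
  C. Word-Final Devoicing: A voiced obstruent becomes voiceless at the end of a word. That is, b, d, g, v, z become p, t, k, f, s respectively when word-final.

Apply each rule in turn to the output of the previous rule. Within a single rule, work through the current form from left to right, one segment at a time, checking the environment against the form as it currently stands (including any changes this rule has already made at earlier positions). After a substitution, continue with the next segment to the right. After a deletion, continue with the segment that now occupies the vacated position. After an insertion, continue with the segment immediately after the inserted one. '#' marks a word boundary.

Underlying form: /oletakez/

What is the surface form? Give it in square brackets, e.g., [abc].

A Final Vowel Lowering: no change — [oletakez]
B Voicing Between Vowels: [oletakez] → [oledagez]
C Word-Final Devoicing: [oledagez] → [oledages]

[oledages]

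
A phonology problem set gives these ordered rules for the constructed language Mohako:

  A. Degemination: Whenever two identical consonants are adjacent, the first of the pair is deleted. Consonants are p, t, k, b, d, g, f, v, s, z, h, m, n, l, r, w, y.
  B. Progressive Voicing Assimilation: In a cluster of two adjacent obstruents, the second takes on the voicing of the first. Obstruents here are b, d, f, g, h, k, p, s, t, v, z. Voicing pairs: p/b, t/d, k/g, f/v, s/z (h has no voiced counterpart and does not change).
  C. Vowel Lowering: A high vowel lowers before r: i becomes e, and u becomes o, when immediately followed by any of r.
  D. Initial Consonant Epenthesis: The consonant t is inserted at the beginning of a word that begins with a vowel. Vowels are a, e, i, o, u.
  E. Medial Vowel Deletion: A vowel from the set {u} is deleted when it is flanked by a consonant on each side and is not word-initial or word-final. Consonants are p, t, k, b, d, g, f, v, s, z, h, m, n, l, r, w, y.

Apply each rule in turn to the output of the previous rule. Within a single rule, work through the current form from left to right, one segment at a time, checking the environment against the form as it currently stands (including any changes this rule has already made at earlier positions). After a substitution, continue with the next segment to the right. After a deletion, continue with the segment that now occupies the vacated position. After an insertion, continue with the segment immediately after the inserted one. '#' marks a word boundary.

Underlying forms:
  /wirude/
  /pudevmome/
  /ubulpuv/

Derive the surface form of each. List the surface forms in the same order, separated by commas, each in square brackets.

[werde], [pdevmome], [tblpv]

/wirude/:
  A Degemination: no change — [wirude]
  B Progressive Voicing Assimilation: no change — [wirude]
  C Vowel Lowering: [wirude] → [werude]
  D Initial Consonant Epenthesis: no change — [werude]
  E Medial Vowel Deletion: [werude] → [werde]
/pudevmome/:
  A Degemination: no change — [pudevmome]
  B Progressive Voicing Assimilation: no change — [pudevmome]
  C Vowel Lowering: no change — [pudevmome]
  D Initial Consonant Epenthesis: no change — [pudevmome]
  E Medial Vowel Deletion: [pudevmome] → [pdevmome]
/ubulpuv/:
  A Degemination: no change — [ubulpuv]
  B Progressive Voicing Assimilation: no change — [ubulpuv]
  C Vowel Lowering: no change — [ubulpuv]
  D Initial Consonant Epenthesis: [ubulpuv] → [tubulpuv]
  E Medial Vowel Deletion: [tubulpuv] → [tblpv]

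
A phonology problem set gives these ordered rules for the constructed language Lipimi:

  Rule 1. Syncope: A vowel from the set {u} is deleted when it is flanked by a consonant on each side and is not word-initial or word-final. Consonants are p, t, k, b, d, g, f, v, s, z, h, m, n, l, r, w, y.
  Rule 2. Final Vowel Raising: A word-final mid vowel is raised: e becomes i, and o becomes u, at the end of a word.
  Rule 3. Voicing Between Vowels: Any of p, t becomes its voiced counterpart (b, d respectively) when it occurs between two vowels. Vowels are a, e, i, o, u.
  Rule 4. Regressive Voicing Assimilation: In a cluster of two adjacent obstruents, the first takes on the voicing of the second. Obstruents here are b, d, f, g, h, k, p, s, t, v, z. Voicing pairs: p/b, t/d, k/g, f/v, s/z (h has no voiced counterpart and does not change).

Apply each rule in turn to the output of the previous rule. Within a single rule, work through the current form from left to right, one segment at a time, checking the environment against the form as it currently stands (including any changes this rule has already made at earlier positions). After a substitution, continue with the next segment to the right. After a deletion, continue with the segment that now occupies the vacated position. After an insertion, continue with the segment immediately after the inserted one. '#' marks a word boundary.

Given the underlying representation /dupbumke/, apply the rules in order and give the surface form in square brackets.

Rule 1 Syncope: [dupbumke] → [dpbmke]
Rule 2 Final Vowel Raising: [dpbmke] → [dpbmki]
Rule 3 Voicing Between Vowels: no change — [dpbmki]
Rule 4 Regressive Voicing Assimilation: [dpbmki] → [tbbmki]

[tbbmki]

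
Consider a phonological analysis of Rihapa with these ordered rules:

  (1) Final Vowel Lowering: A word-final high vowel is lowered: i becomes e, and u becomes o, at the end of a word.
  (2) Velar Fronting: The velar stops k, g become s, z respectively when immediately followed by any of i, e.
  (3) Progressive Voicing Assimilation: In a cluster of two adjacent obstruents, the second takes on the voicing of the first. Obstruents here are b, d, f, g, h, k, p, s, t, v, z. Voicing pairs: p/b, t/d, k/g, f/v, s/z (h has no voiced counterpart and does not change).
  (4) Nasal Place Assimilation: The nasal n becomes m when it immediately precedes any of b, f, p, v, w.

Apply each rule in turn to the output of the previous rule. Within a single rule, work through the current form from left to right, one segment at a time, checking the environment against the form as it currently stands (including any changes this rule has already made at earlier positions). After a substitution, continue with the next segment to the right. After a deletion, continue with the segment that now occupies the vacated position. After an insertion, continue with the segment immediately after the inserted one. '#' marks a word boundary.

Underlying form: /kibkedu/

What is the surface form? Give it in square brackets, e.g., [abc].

[sibzedo]

(1) Final Vowel Lowering: [kibkedu] → [kibkedo]
(2) Velar Fronting: [kibkedo] → [sibsedo]
(3) Progressive Voicing Assimilation: [sibsedo] → [sibzedo]
(4) Nasal Place Assimilation: no change — [sibzedo]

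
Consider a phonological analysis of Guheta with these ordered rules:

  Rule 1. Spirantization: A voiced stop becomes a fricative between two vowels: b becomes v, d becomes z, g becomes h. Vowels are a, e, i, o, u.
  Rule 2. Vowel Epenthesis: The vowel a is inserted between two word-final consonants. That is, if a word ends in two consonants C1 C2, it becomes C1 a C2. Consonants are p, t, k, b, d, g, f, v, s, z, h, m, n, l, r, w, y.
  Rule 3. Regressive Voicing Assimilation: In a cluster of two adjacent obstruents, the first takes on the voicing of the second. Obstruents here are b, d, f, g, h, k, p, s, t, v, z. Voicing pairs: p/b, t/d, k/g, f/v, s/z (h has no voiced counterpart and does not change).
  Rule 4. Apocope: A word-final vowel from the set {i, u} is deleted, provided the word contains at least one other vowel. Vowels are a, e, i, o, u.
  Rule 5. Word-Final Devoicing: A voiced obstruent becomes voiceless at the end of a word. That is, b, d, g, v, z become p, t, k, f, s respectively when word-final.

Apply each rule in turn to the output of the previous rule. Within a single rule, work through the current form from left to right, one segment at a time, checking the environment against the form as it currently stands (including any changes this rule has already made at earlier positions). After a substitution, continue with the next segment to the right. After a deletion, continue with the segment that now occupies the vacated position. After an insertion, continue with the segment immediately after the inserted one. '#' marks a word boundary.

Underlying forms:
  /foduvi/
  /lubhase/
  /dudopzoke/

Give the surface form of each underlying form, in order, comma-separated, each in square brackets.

[fozuf], [luphase], [duzobzoke]

/foduvi/:
  Rule 1 Spirantization: [foduvi] → [fozuvi]
  Rule 2 Vowel Epenthesis: no change — [fozuvi]
  Rule 3 Regressive Voicing Assimilation: no change — [fozuvi]
  Rule 4 Apocope: [fozuvi] → [fozuv]
  Rule 5 Word-Final Devoicing: [fozuv] → [fozuf]
/lubhase/:
  Rule 1 Spirantization: no change — [lubhase]
  Rule 2 Vowel Epenthesis: no change — [lubhase]
  Rule 3 Regressive Voicing Assimilation: [lubhase] → [luphase]
  Rule 4 Apocope: no change — [luphase]
  Rule 5 Word-Final Devoicing: no change — [luphase]
/dudopzoke/:
  Rule 1 Spirantization: [dudopzoke] → [duzopzoke]
  Rule 2 Vowel Epenthesis: no change — [duzopzoke]
  Rule 3 Regressive Voicing Assimilation: [duzopzoke] → [duzobzoke]
  Rule 4 Apocope: no change — [duzobzoke]
  Rule 5 Word-Final Devoicing: no change — [duzobzoke]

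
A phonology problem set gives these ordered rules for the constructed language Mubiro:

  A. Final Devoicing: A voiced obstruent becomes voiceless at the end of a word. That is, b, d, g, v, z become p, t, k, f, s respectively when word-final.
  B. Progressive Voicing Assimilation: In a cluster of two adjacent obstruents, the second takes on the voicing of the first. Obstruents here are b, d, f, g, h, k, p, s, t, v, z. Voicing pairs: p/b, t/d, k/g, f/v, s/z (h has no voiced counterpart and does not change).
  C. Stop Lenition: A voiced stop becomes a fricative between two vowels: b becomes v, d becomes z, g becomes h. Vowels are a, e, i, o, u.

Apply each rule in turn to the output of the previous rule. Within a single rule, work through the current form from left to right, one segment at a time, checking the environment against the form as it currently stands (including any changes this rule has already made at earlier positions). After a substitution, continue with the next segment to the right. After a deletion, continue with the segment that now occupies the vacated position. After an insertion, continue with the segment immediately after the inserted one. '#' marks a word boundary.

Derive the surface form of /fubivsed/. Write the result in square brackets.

A Final Devoicing: [fubivsed] → [fubivset]
B Progressive Voicing Assimilation: [fubivset] → [fubivzet]
C Stop Lenition: [fubivzet] → [fuvivzet]

[fuvivzet]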